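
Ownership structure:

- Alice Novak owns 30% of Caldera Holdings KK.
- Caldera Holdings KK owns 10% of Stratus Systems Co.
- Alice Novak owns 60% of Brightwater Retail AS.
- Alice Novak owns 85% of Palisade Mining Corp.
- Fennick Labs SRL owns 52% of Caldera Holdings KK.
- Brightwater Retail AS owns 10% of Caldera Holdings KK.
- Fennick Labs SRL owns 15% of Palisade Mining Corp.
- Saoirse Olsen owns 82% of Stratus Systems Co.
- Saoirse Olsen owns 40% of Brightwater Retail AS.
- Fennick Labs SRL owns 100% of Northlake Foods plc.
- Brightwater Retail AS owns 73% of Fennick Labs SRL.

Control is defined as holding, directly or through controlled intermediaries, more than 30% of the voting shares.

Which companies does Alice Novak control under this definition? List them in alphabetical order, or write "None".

Alice holds 60% of Brightwater, so Alice controls Brightwater.
Brightwater holds 73% of Fennick, so Alice controls Fennick.
Fennick holds 100% of Northlake, so Alice controls Northlake.
Fennick and Alice and Brightwater together hold 52% + 30% + 10% = 92% of Caldera, so Alice controls Caldera.
Fennick and Alice together hold 15% + 85% = 100% of Palisade, so Alice controls Palisade.
No other company's threshold is met.

Brightwater Retail AS, Caldera Holdings KK, Fennick Labs SRL, Northlake Foods plc, Palisade Mining Corp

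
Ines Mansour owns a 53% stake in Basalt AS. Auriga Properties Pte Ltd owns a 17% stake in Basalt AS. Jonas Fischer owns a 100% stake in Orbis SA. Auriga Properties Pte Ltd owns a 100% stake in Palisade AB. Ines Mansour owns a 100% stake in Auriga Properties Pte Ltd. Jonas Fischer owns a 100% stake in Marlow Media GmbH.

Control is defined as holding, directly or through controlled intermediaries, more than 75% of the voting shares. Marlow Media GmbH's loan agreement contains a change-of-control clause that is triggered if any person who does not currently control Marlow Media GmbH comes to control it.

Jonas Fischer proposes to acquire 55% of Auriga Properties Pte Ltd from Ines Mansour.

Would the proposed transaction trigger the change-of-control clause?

No

The purchase adds only to Jonas's holdings (Ines's stake shrinks), so Jonas is the only person who could newly come to control Marlow.
Jonas holds 100% of Marlow, so Jonas controls Marlow.
So Jonas already controls Marlow before the transaction.
After the purchase, Jonas holds 55% of Auriga directly, and Ines's stake falls to 45%.
Jonas controlled Marlow already, so this is not a new person acquiring control; every other person's position is unchanged or reduced.
No new person acquires control, so the clause is not triggered.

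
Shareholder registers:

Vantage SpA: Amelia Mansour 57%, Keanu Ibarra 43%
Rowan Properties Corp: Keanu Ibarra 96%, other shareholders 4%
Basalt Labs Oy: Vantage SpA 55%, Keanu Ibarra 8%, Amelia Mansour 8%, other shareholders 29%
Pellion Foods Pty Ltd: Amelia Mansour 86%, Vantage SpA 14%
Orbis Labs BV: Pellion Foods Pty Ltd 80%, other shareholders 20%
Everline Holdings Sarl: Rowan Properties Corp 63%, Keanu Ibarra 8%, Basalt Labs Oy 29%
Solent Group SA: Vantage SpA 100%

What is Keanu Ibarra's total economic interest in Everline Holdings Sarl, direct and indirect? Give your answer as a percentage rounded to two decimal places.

Keanu reaches Everline along 4 paths.
Via Rowan: 96% × 63% = 60.48%.
Direct stake: 8% = 8%.
Via Vantage → Basalt: 43% × 55% × 29% = 6.8585%.
Via Basalt: 8% × 29% = 2.32%.
Total: 60.48% + 8% + 6.8585% + 2.32% = 77.6585%.
Rounded: 77.66%.

77.66%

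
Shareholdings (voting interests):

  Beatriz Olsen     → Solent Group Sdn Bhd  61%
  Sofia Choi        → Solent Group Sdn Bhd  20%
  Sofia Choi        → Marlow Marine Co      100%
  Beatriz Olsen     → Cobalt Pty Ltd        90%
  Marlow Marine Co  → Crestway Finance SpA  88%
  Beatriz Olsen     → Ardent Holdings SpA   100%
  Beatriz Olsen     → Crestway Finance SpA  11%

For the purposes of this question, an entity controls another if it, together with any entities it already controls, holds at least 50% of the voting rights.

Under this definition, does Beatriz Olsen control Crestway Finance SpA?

Beatriz holds 61% of Solent, so Beatriz controls Solent.
Beatriz holds 90% of Cobalt, so Beatriz controls Cobalt.
Beatriz holds 100% of Ardent, so Beatriz controls Ardent.
In Crestway, Beatriz's side holds only 11%, not ≥ 50%.
So Beatriz does not control Crestway.

No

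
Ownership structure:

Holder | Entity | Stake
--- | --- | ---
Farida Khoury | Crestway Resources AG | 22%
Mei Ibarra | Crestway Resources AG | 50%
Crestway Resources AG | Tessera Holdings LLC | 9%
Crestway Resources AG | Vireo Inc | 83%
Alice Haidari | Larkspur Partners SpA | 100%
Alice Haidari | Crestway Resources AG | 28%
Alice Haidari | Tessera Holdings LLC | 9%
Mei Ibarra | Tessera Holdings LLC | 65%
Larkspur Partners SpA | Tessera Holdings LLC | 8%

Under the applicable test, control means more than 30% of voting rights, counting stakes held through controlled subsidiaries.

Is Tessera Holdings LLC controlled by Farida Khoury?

No

Farida's largest direct stake is 22% in Crestway, which does not meet the threshold, so Farida controls no company.
Neither Farida nor any entity Farida controls holds any voting interest in Tessera.
So Farida does not control Tessera.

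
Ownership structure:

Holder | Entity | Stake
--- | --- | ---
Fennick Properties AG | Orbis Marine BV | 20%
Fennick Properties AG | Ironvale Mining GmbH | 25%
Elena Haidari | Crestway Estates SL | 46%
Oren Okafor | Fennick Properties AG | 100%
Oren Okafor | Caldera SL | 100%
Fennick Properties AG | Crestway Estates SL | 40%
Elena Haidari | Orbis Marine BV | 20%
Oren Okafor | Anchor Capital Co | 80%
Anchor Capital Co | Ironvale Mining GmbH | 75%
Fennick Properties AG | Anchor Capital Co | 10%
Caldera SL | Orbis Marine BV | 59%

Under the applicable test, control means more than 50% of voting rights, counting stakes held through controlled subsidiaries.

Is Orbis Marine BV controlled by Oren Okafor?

Yes

Oren holds 100% of Fennick, so Oren controls Fennick.
Oren holds 100% of Caldera, so Oren controls Caldera.
Caldera and Fennick together hold 59% + 20% = 79% of Orbis, so Oren controls Orbis.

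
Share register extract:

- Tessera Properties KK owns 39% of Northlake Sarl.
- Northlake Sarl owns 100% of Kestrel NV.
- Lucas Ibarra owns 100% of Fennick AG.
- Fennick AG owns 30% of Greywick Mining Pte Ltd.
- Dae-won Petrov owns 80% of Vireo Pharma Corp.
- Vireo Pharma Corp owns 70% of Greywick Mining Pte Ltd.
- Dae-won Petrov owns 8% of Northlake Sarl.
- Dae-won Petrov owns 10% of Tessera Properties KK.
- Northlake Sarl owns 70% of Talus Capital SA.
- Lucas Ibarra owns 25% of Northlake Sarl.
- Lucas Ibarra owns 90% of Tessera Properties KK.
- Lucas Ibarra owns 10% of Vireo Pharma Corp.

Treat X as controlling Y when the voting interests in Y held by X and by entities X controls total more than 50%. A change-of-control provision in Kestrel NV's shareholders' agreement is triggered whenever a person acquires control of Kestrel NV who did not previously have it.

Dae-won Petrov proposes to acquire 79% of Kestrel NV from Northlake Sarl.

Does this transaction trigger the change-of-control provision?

The purchase adds only to Dae-won's holdings (Northlake's stake shrinks), so Dae-won is the only person who could newly come to control Kestrel.
Dae-won holds 80% of Vireo, so Dae-won controls Vireo.
Vireo holds 70% of Greywick, so Dae-won controls Greywick.
Neither Dae-won nor any entity Dae-won controls holds any voting interest in Kestrel.
So before the transaction, Dae-won does not control Kestrel.
After the purchase, Dae-won holds 79% of Kestrel directly, and Northlake's stake falls to 21%.
Dae-won holds 79% of Kestrel, so Dae-won controls Kestrel.
Dae-won did not control Kestrel before and does after, so the clause is triggered.

Yes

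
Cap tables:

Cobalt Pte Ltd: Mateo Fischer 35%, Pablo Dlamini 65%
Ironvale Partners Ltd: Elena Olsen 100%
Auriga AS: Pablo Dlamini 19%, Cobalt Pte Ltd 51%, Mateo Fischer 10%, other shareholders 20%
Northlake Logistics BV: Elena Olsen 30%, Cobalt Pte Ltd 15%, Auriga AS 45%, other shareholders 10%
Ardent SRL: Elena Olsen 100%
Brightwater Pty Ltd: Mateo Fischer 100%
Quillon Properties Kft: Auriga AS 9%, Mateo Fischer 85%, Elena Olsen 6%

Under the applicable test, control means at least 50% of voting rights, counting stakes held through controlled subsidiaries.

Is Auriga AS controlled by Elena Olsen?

Elena holds 100% of Ironvale, so Elena controls Ironvale.
Elena holds 100% of Ardent, so Elena controls Ardent.
Neither Elena nor any entity Elena controls holds any voting interest in Auriga.
So Elena does not control Auriga.

No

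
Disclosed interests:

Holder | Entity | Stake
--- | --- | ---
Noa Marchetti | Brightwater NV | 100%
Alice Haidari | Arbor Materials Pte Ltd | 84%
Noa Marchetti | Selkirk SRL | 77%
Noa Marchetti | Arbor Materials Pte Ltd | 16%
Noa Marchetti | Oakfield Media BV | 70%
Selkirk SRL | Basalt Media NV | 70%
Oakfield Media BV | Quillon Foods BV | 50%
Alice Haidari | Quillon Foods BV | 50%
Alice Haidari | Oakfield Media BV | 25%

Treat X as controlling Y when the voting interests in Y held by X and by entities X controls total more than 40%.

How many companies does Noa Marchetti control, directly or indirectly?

Noa holds 77% of Selkirk, so Noa controls Selkirk.
Noa holds 70% of Oakfield, so Noa controls Oakfield.
Oakfield holds 50% of Quillon, so Noa controls Quillon.
Selkirk holds 70% of Basalt, so Noa controls Basalt.
Noa holds 100% of Brightwater, so Noa controls Brightwater.
No other company's threshold is met.
Noa controls 5 companies.

5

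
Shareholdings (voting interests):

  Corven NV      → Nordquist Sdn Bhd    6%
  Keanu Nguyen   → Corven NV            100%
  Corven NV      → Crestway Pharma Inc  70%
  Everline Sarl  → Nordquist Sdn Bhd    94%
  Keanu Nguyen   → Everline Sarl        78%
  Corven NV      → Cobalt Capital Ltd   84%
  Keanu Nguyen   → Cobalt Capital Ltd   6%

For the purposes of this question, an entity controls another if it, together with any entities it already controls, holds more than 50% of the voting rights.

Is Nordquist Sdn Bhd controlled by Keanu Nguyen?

Keanu holds 78% of Everline, so Keanu controls Everline.
Keanu holds 100% of Corven, so Keanu controls Corven.
Corven and Everline together hold 6% + 94% = 100% of Nordquist, so Keanu controls Nordquist.

Yes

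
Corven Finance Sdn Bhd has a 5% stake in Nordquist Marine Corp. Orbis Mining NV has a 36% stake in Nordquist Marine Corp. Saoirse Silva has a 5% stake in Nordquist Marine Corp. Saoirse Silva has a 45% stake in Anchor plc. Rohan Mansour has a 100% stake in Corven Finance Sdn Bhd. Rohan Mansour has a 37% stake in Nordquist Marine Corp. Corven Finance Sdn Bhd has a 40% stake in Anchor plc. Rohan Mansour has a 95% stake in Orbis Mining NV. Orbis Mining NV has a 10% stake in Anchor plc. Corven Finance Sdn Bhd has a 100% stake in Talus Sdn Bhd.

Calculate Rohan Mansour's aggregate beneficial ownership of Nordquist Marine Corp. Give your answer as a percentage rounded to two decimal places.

76.20%

Rohan reaches Nordquist along 3 paths.
Via Orbis: 95% × 36% = 34.2%.
Via Corven: 100% × 5% = 5%.
Direct stake: 37% = 37%.
Total: 34.2% + 5% + 37% = 76.2%.
Rounded: 76.20%.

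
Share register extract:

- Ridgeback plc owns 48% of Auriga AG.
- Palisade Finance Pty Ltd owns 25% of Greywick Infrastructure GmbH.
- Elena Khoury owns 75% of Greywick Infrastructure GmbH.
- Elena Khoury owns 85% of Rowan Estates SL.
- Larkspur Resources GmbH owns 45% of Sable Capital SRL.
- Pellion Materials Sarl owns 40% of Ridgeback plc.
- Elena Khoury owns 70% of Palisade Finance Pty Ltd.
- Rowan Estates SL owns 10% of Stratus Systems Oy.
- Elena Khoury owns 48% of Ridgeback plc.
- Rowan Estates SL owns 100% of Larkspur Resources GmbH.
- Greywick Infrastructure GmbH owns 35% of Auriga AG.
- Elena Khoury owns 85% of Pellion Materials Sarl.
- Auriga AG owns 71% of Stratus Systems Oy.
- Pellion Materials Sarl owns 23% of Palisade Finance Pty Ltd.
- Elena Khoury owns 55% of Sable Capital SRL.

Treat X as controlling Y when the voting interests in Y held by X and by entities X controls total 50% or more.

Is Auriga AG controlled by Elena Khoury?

Elena holds 85% of Pellion, so Elena controls Pellion.
Pellion and Elena together hold 40% + 48% = 88% of Ridgeback, so Elena controls Ridgeback.
Pellion and Elena together hold 23% + 70% = 93% of Palisade, so Elena controls Palisade.
Elena and Palisade together hold 75% + 25% = 100% of Greywick, so Elena controls Greywick.
Greywick and Ridgeback together hold 35% + 48% = 83% of Auriga, so Elena controls Auriga.

Yes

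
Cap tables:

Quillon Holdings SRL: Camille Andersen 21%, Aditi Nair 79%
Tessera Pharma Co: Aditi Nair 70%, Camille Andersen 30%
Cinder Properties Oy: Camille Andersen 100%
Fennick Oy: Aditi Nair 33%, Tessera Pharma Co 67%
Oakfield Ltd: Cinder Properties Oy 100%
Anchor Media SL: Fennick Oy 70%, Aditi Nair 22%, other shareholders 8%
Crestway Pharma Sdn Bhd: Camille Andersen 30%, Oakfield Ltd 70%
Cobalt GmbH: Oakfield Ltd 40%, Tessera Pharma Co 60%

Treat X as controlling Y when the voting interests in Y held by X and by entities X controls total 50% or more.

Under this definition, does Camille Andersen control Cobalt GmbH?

No

Camille holds 100% of Cinder, so Camille controls Cinder.
Cinder holds 100% of Oakfield, so Camille controls Oakfield.
Camille and Oakfield together hold 30% + 70% = 100% of Crestway, so Camille controls Crestway.
In Cobalt, Camille's side holds only 40%, not ≥ 50%.
So Camille does not control Cobalt.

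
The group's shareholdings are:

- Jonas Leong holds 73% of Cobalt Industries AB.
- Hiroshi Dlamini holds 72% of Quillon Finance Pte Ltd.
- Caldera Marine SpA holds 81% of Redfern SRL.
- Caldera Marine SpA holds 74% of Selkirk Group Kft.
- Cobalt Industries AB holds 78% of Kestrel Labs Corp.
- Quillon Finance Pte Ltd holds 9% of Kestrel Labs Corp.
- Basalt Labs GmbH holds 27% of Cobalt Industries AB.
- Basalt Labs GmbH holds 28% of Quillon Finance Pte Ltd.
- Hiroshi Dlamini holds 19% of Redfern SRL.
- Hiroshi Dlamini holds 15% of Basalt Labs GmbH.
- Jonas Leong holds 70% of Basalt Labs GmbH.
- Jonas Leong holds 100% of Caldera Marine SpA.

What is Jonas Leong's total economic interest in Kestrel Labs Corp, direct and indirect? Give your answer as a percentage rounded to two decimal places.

Jonas reaches Kestrel along 3 paths.
Via Cobalt: 73% × 78% = 56.94%.
Via Basalt → Cobalt: 70% × 27% × 78% = 14.742%.
Via Basalt → Quillon: 70% × 28% × 9% = 1.764%.
Total: 56.94% + 14.742% + 1.764% = 73.446%.
Rounded: 73.45%.

73.45%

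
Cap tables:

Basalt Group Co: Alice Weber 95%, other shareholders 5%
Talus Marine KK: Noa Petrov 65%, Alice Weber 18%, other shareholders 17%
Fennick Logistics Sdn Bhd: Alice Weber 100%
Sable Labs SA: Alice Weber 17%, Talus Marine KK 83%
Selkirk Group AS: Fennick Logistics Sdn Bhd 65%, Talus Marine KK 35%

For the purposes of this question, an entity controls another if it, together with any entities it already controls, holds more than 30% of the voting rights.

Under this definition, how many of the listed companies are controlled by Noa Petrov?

Noa holds 65% of Talus, so Noa controls Talus.
Talus holds 83% of Sable, so Noa controls Sable.
Talus holds 35% of Selkirk, so Noa controls Selkirk.
No other company's threshold is met.
Noa controls 3 companies.

3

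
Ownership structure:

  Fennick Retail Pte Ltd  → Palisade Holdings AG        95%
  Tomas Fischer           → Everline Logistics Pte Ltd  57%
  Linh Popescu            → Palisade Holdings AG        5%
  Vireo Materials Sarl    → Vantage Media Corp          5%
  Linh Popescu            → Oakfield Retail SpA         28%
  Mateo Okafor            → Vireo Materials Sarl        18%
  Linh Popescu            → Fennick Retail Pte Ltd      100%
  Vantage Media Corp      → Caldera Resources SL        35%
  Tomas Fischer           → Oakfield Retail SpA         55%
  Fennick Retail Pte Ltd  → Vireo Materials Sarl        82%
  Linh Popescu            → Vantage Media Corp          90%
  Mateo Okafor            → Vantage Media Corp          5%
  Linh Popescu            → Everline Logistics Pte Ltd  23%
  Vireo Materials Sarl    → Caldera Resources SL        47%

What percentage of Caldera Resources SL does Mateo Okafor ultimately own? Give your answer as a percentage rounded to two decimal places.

Mateo reaches Caldera along 3 paths.
Via Vireo → Vantage: 18% × 5% × 35% = 0.315%.
Via Vantage: 5% × 35% = 1.75%.
Via Vireo: 18% × 47% = 8.46%.
Total: 0.315% + 1.75% + 8.46% = 10.525%.
Rounded: 10.53%.

10.53%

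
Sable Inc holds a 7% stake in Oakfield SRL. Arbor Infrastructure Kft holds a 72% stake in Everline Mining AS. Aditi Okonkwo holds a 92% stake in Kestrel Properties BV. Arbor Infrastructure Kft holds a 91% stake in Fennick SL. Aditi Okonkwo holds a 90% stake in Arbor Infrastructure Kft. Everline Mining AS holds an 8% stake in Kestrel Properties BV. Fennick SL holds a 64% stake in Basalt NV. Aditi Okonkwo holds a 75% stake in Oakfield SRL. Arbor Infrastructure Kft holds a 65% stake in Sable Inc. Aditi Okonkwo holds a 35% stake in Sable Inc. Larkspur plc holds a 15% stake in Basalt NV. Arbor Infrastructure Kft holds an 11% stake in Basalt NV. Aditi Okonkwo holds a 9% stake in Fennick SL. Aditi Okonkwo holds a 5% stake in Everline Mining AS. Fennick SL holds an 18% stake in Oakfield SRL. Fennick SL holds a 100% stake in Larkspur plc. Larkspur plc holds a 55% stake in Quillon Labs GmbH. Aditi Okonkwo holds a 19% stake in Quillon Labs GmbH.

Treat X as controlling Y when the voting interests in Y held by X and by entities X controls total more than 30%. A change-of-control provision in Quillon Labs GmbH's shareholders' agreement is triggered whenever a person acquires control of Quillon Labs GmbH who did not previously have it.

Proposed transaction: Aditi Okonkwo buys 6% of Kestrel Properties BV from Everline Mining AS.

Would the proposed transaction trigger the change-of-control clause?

The purchase adds only to Aditi's holdings (Everline's stake shrinks), so Aditi is the only person who could newly come to control Quillon.
Aditi holds 90% of Arbor, so Aditi controls Arbor.
Aditi and Arbor together hold 9% + 91% = 100% of Fennick, so Aditi controls Fennick.
Fennick holds 100% of Larkspur, so Aditi controls Larkspur.
Aditi and Larkspur together hold 19% + 55% = 74% of Quillon, so Aditi controls Quillon.
So Aditi already controls Quillon before the transaction.
After the purchase, Aditi's direct stake in Kestrel rises to 92% + 6% = 98%, and Everline's stake falls to 2%.
Aditi controlled Quillon already, so this is not a new person acquiring control; every other person's position is unchanged or reduced.
No new person acquires control, so the clause is not triggered.

No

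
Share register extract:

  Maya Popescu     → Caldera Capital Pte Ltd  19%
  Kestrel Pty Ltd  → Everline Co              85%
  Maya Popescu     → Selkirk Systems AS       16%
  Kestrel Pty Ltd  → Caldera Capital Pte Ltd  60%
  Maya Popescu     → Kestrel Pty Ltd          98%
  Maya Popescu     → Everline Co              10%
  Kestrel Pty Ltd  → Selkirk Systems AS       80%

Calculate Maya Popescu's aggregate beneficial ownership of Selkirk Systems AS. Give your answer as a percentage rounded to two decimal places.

Maya reaches Selkirk along 2 paths.
Direct stake: 16% = 16%.
Via Kestrel: 98% × 80% = 78.4%.
Total: 16% + 78.4% = 94.4%.
Rounded: 94.40%.

94.40%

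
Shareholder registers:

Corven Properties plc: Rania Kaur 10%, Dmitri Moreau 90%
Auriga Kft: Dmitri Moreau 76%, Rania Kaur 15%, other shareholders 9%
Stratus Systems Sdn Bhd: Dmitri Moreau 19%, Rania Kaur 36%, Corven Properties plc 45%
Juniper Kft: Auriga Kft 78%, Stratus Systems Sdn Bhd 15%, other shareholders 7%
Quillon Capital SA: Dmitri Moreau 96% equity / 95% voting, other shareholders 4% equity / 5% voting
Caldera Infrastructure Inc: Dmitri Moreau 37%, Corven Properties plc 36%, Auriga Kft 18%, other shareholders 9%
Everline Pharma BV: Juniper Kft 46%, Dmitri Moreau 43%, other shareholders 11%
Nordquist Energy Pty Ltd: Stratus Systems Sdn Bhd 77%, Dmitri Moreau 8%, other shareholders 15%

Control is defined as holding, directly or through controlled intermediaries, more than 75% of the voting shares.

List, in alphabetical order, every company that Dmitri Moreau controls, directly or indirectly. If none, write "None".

Auriga Kft, Caldera Infrastructure Inc, Corven Properties plc, Everline Pharma BV, Juniper Kft, Quillon Capital SA

Dmitri holds 90% of Corven, so Dmitri controls Corven.
Dmitri holds 76% of Auriga, so Dmitri controls Auriga.
Auriga holds 78% of Juniper, so Dmitri controls Juniper.
Dmitri holds 95% of Quillon, so Dmitri controls Quillon.
Dmitri and Corven and Auriga together hold 37% + 36% + 18% = 91% of Caldera, so Dmitri controls Caldera.
Juniper and Dmitri together hold 46% + 43% = 89% of Everline, so Dmitri controls Everline.
No other company's threshold is met.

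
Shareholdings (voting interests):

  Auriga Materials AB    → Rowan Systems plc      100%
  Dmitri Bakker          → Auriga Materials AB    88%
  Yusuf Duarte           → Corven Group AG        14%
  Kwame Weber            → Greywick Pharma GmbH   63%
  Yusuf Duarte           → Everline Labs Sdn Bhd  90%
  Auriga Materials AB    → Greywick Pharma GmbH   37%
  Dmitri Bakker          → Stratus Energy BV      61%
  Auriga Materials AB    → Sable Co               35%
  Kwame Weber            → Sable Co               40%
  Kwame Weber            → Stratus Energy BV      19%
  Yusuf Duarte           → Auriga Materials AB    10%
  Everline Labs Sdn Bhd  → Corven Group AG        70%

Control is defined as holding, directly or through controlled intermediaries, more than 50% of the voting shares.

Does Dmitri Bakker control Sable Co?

No

Dmitri holds 88% of Auriga, so Dmitri controls Auriga.
Auriga holds 100% of Rowan, so Dmitri controls Rowan.
Dmitri holds 61% of Stratus, so Dmitri controls Stratus.
In Sable, Dmitri's side holds only 35%, not > 50%.
So Dmitri does not control Sable.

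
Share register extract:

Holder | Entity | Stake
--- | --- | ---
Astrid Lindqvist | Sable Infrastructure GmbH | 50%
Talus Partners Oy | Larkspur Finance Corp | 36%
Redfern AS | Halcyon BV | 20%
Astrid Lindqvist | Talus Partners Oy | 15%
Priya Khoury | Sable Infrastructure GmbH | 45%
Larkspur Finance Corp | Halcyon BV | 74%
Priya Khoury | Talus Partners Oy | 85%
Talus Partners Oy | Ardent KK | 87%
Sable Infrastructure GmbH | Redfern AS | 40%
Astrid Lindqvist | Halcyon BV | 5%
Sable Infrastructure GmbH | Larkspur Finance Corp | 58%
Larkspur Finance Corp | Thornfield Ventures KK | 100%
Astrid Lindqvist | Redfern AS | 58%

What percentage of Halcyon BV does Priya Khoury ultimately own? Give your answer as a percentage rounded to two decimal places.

45.56%

Priya reaches Halcyon along 3 paths.
Via Sable → Redfern: 45% × 40% × 20% = 3.6%.
Via Sable → Larkspur: 45% × 58% × 74% = 19.314%.
Via Talus → Larkspur: 85% × 36% × 74% = 22.644%.
Total: 3.6% + 19.314% + 22.644% = 45.558%.
Rounded: 45.56%.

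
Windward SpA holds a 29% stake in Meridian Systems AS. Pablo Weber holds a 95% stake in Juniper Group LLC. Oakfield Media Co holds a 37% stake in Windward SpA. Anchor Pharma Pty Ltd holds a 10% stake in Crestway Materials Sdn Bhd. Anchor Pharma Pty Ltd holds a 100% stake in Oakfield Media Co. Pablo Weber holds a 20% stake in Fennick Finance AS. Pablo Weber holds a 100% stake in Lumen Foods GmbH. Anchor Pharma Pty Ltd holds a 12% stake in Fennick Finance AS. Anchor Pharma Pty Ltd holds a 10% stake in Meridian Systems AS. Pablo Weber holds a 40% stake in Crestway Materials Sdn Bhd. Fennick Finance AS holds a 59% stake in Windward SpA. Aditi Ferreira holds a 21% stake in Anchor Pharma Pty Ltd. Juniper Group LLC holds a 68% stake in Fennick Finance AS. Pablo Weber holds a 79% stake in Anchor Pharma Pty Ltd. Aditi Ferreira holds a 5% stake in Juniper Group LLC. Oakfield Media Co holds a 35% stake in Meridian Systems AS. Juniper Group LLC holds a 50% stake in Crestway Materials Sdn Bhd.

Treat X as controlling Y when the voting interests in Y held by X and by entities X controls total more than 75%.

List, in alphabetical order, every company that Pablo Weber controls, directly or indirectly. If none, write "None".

Pablo holds 95% of Juniper, so Pablo controls Juniper.
Pablo holds 79% of Anchor, so Pablo controls Anchor.
Pablo and Anchor and Juniper together hold 40% + 10% + 50% = 100% of Crestway, so Pablo controls Crestway.
Pablo and Juniper and Anchor together hold 20% + 68% + 12% = 100% of Fennick, so Pablo controls Fennick.
Anchor holds 100% of Oakfield, so Pablo controls Oakfield.
Pablo holds 100% of Lumen, so Pablo controls Lumen.
Oakfield and Fennick together hold 37% + 59% = 96% of Windward, so Pablo controls Windward.
No other company's threshold is met.

Anchor Pharma Pty Ltd, Crestway Materials Sdn Bhd, Fennick Finance AS, Juniper Group LLC, Lumen Foods GmbH, Oakfield Media Co, Windward SpA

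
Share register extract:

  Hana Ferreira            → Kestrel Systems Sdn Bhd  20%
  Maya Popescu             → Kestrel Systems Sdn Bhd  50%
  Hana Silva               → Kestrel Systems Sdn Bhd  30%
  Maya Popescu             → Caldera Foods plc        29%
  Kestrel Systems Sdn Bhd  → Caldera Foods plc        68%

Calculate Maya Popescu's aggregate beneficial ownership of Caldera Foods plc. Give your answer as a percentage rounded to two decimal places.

Maya reaches Caldera along 2 paths.
Via Kestrel: 50% × 68% = 34%.
Direct stake: 29% = 29%.
Total: 34% + 29% = 63%.
Rounded: 63.00%.

63.00%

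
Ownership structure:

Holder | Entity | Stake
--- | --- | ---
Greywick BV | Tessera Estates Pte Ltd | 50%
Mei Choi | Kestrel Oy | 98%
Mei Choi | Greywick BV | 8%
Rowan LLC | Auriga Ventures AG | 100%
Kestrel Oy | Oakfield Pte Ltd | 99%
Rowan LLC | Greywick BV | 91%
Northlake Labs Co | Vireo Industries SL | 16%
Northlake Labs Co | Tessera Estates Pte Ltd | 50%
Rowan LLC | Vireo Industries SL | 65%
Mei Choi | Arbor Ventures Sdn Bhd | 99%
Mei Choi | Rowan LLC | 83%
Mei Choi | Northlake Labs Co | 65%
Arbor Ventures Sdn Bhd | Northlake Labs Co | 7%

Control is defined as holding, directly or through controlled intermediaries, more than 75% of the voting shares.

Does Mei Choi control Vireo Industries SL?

Mei holds 83% of Rowan, so Mei controls Rowan.
Mei holds 98% of Kestrel, so Mei controls Kestrel.
Mei holds 99% of Arbor, so Mei controls Arbor.
Rowan holds 100% of Auriga, so Mei controls Auriga.
Rowan and Mei together hold 91% + 8% = 99% of Greywick, so Mei controls Greywick.
Kestrel holds 99% of Oakfield, so Mei controls Oakfield.
In Vireo, Mei's side holds only 65%, not > 75%.
So Mei does not control Vireo.

No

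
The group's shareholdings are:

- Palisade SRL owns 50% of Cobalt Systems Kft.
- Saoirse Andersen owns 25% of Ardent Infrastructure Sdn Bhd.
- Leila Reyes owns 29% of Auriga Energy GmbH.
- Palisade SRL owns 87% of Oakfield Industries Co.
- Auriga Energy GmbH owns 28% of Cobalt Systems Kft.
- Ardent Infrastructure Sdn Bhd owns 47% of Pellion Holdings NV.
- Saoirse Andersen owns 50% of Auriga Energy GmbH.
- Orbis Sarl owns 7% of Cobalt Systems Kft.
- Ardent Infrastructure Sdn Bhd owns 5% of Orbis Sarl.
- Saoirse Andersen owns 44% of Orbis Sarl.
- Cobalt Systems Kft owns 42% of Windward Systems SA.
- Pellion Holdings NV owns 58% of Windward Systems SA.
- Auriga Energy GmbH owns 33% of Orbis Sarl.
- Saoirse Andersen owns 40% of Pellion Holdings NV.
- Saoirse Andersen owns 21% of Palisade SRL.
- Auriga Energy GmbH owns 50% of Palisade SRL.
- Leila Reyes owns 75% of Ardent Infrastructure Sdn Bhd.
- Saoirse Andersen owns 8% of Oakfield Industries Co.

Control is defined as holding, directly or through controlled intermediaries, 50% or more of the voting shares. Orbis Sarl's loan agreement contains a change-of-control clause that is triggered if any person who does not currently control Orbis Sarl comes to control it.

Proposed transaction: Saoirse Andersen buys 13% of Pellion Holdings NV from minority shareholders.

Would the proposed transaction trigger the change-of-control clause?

No

The purchase changes only Saoirse's holdings, so Saoirse is the only person who could newly come to control Orbis.
Saoirse holds 50% of Auriga, so Saoirse controls Auriga.
Saoirse and Auriga together hold 44% + 33% = 77% of Orbis, so Saoirse controls Orbis.
So Saoirse already controls Orbis before the transaction.
After the purchase, Saoirse's direct stake in Pellion rises to 40% + 13% = 53%.
Saoirse controlled Orbis already, so this is not a new person acquiring control; every other person's position is unchanged or reduced.
No new person acquires control, so the clause is not triggered.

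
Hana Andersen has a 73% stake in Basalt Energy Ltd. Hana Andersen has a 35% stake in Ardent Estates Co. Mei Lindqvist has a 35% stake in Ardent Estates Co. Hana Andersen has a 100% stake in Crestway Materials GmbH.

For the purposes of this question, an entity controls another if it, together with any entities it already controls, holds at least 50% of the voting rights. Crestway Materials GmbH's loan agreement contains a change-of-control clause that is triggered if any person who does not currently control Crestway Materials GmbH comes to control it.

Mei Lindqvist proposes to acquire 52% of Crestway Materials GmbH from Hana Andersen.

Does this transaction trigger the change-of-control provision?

Yes

The purchase adds only to Mei's holdings (Hana's stake shrinks), so Mei is the only person who could newly come to control Crestway.
Mei's largest direct stake is 35% in Ardent, which does not meet the threshold, so Mei controls no company.
Neither Mei nor any entity Mei controls holds any voting interest in Crestway.
So before the transaction, Mei does not control Crestway.
After the purchase, Mei holds 52% of Crestway directly, and Hana's stake falls to 48%.
Mei holds 52% of Crestway, so Mei controls Crestway.
Mei did not control Crestway before and does after, so the clause is triggered.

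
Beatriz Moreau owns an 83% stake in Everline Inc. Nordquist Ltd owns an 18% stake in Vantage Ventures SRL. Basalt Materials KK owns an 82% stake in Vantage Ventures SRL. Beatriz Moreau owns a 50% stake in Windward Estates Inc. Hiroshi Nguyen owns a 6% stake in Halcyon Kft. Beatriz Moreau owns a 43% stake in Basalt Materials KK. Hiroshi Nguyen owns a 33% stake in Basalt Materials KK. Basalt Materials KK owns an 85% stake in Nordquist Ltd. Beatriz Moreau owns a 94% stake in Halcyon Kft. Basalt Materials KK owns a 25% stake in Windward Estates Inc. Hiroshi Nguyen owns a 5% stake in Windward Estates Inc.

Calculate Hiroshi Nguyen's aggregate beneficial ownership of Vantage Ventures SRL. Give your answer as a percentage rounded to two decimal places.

32.11%

Hiroshi reaches Vantage along 2 paths.
Via Basalt → Nordquist: 33% × 85% × 18% = 5.049%.
Via Basalt: 33% × 82% = 27.06%.
Total: 5.049% + 27.06% = 32.109%.
Rounded: 32.11%.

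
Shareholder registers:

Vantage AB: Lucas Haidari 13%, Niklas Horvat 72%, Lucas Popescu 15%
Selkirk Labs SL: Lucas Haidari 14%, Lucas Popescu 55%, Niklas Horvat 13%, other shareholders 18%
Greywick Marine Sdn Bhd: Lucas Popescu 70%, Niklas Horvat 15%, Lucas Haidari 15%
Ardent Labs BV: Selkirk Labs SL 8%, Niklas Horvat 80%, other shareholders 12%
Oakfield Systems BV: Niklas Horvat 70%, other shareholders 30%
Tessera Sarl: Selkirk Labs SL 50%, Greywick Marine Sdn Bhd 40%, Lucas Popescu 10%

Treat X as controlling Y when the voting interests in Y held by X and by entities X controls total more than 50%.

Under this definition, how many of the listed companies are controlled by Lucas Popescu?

3

Lucas Popescu holds 55% of Selkirk, so Lucas Popescu controls Selkirk.
Lucas Popescu holds 70% of Greywick, so Lucas Popescu controls Greywick.
Selkirk and Greywick and Lucas Popescu together hold 50% + 40% + 10% = 100% of Tessera, so Lucas Popescu controls Tessera.
No other company's threshold is met.
Lucas Popescu controls 3 companies.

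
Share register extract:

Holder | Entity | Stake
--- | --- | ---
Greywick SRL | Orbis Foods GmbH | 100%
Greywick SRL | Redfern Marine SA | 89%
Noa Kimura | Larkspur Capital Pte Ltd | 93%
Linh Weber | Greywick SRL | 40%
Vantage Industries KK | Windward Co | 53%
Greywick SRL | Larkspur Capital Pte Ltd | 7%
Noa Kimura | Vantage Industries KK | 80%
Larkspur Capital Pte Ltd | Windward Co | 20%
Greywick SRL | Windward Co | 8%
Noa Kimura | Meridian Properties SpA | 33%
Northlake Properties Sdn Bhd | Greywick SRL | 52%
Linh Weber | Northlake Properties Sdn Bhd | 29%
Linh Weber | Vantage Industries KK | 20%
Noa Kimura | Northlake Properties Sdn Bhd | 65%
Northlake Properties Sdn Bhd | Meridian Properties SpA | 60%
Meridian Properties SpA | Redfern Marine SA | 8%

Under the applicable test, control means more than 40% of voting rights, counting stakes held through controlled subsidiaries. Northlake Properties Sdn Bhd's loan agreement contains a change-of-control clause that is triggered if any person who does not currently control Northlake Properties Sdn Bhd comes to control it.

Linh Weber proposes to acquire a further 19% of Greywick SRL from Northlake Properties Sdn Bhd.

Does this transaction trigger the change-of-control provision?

No

The purchase adds only to Linh's holdings (Northlake's stake shrinks), so Linh is the only person who could newly come to control Northlake.
Linh's largest direct stake is 40% in Greywick, which does not meet the threshold, so Linh controls no company.
In Northlake, Linh's side holds only 29%, not > 40%.
So before the transaction, Linh does not control Northlake.
After the purchase, Linh's direct stake in Greywick rises to 40% + 19% = 59%, and Northlake's stake falls to 33%.
Linh holds 59% of Greywick, so Linh controls Greywick.
Greywick holds 100% of Orbis, so Linh controls Orbis.
Greywick holds 89% of Redfern, so Linh controls Redfern.
After the transaction, Linh's side holds 29% of Northlake, not > 40%, so Linh still does not control Northlake.
No new person acquires control, so the clause is not triggered.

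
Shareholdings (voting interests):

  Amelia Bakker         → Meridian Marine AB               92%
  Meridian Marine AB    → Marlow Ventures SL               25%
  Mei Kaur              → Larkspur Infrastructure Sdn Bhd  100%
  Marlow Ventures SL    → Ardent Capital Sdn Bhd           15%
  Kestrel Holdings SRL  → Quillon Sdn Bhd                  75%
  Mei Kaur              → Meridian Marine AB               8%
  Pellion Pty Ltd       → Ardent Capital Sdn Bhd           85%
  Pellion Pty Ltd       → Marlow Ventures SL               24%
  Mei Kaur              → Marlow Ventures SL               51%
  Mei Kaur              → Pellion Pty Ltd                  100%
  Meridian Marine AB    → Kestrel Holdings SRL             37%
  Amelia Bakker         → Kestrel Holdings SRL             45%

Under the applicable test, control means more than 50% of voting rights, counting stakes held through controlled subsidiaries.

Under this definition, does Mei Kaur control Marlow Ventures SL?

Yes

Mei holds 100% of Pellion, so Mei controls Pellion.
Pellion and Mei together hold 24% + 51% = 75% of Marlow, so Mei controls Marlow.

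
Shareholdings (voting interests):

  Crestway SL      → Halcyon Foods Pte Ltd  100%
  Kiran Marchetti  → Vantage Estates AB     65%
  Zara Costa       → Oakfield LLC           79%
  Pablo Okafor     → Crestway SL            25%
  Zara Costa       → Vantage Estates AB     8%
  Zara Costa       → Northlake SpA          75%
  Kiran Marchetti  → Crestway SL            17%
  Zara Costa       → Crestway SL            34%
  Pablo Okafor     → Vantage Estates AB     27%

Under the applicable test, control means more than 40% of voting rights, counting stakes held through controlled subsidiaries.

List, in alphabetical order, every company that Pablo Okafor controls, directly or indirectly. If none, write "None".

Pablo's largest direct stake is 27% in Vantage, which does not meet the threshold.

None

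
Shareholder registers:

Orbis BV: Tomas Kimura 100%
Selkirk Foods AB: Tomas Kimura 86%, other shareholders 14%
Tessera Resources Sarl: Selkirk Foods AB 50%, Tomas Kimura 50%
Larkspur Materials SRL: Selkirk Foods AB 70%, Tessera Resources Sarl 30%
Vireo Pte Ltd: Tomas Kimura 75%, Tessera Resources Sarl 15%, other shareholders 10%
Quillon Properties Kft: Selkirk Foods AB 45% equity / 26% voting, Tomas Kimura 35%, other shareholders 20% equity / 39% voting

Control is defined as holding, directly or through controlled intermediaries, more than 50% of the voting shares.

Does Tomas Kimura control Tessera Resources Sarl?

Tomas holds 86% of Selkirk, so Tomas controls Selkirk.
Selkirk and Tomas together hold 50% + 50% = 100% of Tessera, so Tomas controls Tessera.

Yes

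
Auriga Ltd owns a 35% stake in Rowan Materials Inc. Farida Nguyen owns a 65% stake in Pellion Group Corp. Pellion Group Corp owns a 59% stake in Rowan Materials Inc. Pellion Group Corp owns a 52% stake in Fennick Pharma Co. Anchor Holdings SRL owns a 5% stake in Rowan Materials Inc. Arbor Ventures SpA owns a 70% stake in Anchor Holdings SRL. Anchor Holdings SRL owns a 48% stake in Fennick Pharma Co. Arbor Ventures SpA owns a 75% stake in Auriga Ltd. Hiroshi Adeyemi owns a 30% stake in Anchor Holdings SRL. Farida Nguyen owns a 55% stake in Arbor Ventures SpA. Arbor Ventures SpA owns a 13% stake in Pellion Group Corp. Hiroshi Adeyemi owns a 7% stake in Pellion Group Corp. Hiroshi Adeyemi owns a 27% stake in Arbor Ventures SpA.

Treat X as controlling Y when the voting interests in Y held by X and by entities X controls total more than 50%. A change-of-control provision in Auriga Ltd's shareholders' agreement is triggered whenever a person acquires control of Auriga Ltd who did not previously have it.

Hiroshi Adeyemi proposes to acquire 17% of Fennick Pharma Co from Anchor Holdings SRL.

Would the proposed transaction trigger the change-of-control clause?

The purchase adds only to Hiroshi's holdings (Anchor's stake shrinks), so Hiroshi is the only person who could newly come to control Auriga.
Hiroshi's largest direct stake is 30% in Anchor, which does not meet the threshold, so Hiroshi controls no company.
Neither Hiroshi nor any entity Hiroshi controls holds any voting interest in Auriga.
So before the transaction, Hiroshi does not control Auriga.
After the purchase, Hiroshi holds 17% of Fennick directly, and Anchor's stake falls to 31%.
Hiroshi's side now holds 17% of Fennick, not > 50%, so Hiroshi still does not control Fennick.
After the transaction, neither Hiroshi nor any entity Hiroshi controls holds a voting interest in Auriga, so Hiroshi still does not control it.
No new person acquires control, so the clause is not triggered.

No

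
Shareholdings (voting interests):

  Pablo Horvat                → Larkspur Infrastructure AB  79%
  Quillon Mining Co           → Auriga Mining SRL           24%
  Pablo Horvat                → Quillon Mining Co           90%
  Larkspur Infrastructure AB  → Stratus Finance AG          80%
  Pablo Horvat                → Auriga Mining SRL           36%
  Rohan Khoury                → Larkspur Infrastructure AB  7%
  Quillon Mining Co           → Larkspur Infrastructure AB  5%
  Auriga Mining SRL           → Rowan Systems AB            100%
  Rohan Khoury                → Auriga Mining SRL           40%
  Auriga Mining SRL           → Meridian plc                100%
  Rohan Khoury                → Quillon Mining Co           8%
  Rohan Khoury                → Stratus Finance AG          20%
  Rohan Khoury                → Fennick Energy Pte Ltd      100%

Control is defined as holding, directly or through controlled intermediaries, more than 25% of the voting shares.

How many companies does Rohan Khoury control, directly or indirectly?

4

Rohan holds 40% of Auriga, so Rohan controls Auriga.
Auriga holds 100% of Meridian, so Rohan controls Meridian.
Rohan holds 100% of Fennick, so Rohan controls Fennick.
Auriga holds 100% of Rowan, so Rohan controls Rowan.
No other company's threshold is met.
Rohan controls 4 companies.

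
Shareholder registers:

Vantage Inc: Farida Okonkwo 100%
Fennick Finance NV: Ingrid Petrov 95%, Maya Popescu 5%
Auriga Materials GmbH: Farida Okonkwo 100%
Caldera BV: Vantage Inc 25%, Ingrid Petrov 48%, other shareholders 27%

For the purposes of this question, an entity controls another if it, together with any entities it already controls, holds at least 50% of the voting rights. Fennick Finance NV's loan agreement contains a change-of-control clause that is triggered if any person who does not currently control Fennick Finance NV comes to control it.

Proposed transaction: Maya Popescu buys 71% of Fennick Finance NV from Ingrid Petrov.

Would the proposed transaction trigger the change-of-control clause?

The purchase adds only to Maya's holdings (Ingrid's stake shrinks), so Maya is the only person who could newly come to control Fennick.
Maya's largest direct stake is 5% in Fennick, which does not meet the threshold, so Maya controls no company.
In Fennick, Maya's side holds only 5%, not ≥ 50%.
So before the transaction, Maya does not control Fennick.
After the purchase, Maya's direct stake in Fennick rises to 5% + 71% = 76%, and Ingrid's stake falls to 24%.
Maya holds 76% of Fennick, so Maya controls Fennick.
Maya did not control Fennick before and does after, so the clause is triggered.

Yes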